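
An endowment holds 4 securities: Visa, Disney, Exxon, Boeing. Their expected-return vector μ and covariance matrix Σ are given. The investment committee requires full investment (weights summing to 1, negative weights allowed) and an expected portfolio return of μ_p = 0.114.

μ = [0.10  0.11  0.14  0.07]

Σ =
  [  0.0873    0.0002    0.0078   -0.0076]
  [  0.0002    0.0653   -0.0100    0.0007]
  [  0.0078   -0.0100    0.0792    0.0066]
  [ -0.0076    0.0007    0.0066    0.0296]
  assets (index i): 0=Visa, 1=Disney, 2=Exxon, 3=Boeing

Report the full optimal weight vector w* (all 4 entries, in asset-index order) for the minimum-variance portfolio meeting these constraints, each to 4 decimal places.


0.1530  0.3373  0.3702  0.1394

x=Σ⁻¹μ = [1.1839  1.9182  1.7064  2.2430]
y=Σ⁻¹𝟙 = [13.4826  16.5117  10.5072  34.5122]
a=μᵀx=0.725288  b=𝟙ᵀx=7.051424  c=𝟙ᵀy=75.013845  D=ac−b²=4.684090
λ₁=(c·0.114−b)/D = (75.013845·0.114−7.051424)/4.684090 = 0.320266
λ₂=(a−b·0.114)/D = (0.725288−7.051424·0.114)/4.684090 = -0.016775
w* = 0.320266·x + -0.016775·y:
  w_0 = 0.320266·1.1839 + -0.016775·13.4826 = 0.1530  (Visa)
  w_1 = 0.320266·1.9182 + -0.016775·16.5117 = 0.3373  (Disney)
  w_2 = 0.320266·1.7064 + -0.016775·10.5072 = 0.3702  (Exxon)
  w_3 = 0.320266·2.2430 + -0.016775·34.5122 = 0.1394  (Boeing)
Σw_i=1.0000  μᵀw=0.1140
σ²=wᵀΣw=λ₁·μ_p+λ₂ = 0.320266·0.114 + -0.016775 = 0.019736 ≈ 0.0197


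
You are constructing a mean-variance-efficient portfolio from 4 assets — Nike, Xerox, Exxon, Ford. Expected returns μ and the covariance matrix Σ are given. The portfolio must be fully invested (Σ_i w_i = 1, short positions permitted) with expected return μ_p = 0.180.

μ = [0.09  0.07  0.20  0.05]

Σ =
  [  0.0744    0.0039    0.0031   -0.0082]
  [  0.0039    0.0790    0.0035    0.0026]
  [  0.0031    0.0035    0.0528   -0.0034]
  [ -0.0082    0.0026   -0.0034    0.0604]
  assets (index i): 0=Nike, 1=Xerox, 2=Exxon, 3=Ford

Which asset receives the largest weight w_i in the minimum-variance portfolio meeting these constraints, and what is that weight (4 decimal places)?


Exxon (0.8345)

g=Σ⁻¹μ = [1.1493  0.6246  3.7542  1.1683]
h=Σ⁻¹𝟙 = [14.2170  10.5026  18.6373  19.0834]
a=μᵀg=0.956415  b=𝟙ᵀg=6.696358  c=𝟙ᵀh=62.440440  D=ac−b²=14.877766
λ₁=(c·0.180−b)/D = (62.440440·0.180−6.696358)/14.877766 = 0.305350
λ₂=(a−b·0.180)/D = (0.956415−6.696358·0.180)/14.877766 = -0.016732
w* = 0.305350·g + -0.016732·h:
  w_0 = 0.305350·1.1493 + -0.016732·14.2170 = 0.1131  (Nike)
  w_1 = 0.305350·0.6246 + -0.016732·10.5026 = 0.0150  (Xerox)
  w_2 = 0.305350·3.7542 + -0.016732·18.6373 = 0.8345  (Exxon)
  w_3 = 0.305350·1.1683 + -0.016732·19.0834 = 0.0374  (Ford)
Σw_i=1.0000  μᵀw=0.1800
σ²=wᵀΣw=λ₁·μ_p+λ₂ = 0.305350·0.180 + -0.016732 = 0.038231 ≈ 0.0382


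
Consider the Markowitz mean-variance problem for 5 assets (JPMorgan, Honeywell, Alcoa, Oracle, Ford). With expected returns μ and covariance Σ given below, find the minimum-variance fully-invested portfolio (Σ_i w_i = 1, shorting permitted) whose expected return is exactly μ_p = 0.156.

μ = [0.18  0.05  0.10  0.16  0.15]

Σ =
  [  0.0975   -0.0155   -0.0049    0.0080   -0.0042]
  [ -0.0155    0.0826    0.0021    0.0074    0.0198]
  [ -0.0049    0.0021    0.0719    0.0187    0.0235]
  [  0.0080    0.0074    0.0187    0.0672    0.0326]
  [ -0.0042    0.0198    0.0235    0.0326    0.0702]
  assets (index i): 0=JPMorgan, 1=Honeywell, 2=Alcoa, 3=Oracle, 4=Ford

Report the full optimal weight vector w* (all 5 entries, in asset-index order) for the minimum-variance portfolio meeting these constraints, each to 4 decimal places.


g=Σ⁻¹μ = [1.9187  0.5312  0.7650  1.2725  1.2547]
h=Σ⁻¹𝟙 = [12.4477  12.4462  11.1370  6.6724  4.6525]
a=μᵀg=0.840226  b=𝟙ᵀg=5.742048  c=𝟙ᵀh=47.355751  D=ac−b²=6.818413
λ₁=(c·0.156−b)/D = (47.355751·0.156−5.742048)/6.818413 = 0.241324
λ₂=(a−b·0.156)/D = (0.840226−5.742048·0.156)/6.818413 = -0.008145
w* = 0.241324·g + -0.008145·h:
  w_0 = 0.241324·1.9187 + -0.008145·12.4477 = 0.3616  (JPMorgan)
  w_1 = 0.241324·0.5312 + -0.008145·12.4462 = 0.0268  (Honeywell)
  w_2 = 0.241324·0.7650 + -0.008145·11.1370 = 0.0939  (Alcoa)
  w_3 = 0.241324·1.2725 + -0.008145·6.6724 = 0.2527  (Oracle)
  w_4 = 0.241324·1.2547 + -0.008145·4.6525 = 0.2649  (Ford)
Σw_i=1.0000  μᵀw=0.1560
σ²=wᵀΣw=λ₁·μ_p+λ₂ = 0.241324·0.156 + -0.008145 = 0.029502 ≈ 0.0295

0.3616  0.0268  0.0939  0.2527  0.2649


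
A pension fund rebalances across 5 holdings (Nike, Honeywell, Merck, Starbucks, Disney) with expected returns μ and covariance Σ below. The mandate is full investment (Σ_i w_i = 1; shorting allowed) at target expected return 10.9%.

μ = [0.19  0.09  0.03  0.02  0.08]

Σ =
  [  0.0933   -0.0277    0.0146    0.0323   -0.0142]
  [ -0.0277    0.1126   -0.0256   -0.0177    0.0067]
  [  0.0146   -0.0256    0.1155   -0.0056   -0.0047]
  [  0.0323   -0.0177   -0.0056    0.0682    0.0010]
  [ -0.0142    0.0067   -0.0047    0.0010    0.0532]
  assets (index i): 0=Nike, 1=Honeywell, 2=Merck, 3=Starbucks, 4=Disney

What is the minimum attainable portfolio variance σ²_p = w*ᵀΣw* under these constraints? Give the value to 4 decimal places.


g=Σ⁻¹μ = [3.0037  1.3351  0.2258  -0.7961  2.1723]
h=Σ⁻¹𝟙 = [11.8163  15.4664  12.1070  13.7694  20.8139]
a=μᵀg=0.855506  b=𝟙ᵀg=5.940788  c=𝟙ᵀh=73.973008  D=ac−b²=27.991357
λ₁=(c·0.109−b)/D = (73.973008·0.109−5.940788)/27.991357 = 0.075819
λ₂=(a−b·0.109)/D = (0.855506−5.940788·0.109)/27.991357 = 0.007429
w* = 0.075819·g + 0.007429·h:
  w_0 = 0.075819·3.0037 + 0.007429·11.8163 = 0.3155  (Nike)
  w_1 = 0.075819·1.3351 + 0.007429·15.4664 = 0.2161  (Honeywell)
  w_2 = 0.075819·0.2258 + 0.007429·12.1070 = 0.1071  (Merck)
  w_3 = 0.075819·-0.7961 + 0.007429·13.7694 = 0.0419  (Starbucks)
  w_4 = 0.075819·2.1723 + 0.007429·20.8139 = 0.3193  (Disney)
Σw_i=1.0000  μᵀw=0.1090
σ²=wᵀΣw=λ₁·μ_p+λ₂ = 0.075819·0.109 + 0.007429 = 0.015694 ≈ 0.0157

0.0157


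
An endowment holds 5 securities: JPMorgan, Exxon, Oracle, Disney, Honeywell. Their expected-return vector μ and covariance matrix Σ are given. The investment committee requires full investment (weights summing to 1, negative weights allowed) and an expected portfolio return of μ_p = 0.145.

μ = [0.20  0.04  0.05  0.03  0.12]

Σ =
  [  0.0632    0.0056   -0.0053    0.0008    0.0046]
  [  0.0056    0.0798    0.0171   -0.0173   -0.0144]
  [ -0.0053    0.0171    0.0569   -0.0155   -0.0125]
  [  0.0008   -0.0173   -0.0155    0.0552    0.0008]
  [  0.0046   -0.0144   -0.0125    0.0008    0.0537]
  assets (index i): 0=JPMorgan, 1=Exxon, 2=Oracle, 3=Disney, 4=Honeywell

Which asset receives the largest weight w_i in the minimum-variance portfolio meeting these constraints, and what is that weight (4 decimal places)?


p=Σ⁻¹μ = [3.0671  0.6012  1.8636  1.1738  2.5494]
q=Σ⁻¹𝟙 = [14.2299  17.2355  28.3102  30.8528  28.1551]
a=μᵀp=1.071799  b=𝟙ᵀp=9.255103  c=𝟙ᵀq=118.783475  D=ac−b²=41.655132
λ₁=(c·0.145−b)/D = (118.783475·0.145−9.255103)/41.655132 = 0.191297
λ₂=(a−b·0.145)/D = (1.071799−9.255103·0.145)/41.655132 = -0.006486
w* = 0.191297·p + -0.006486·q:
  w_0 = 0.191297·3.0671 + -0.006486·14.2299 = 0.4944  (JPMorgan)
  w_1 = 0.191297·0.6012 + -0.006486·17.2355 = 0.0032  (Exxon)
  w_2 = 0.191297·1.8636 + -0.006486·28.3102 = 0.1729  (Oracle)
  w_3 = 0.191297·1.1738 + -0.006486·30.8528 = 0.0244  (Disney)
  w_4 = 0.191297·2.5494 + -0.006486·28.1551 = 0.3051  (Honeywell)
Σw_i=1.0000  μᵀw=0.1450
σ²=wᵀΣw=λ₁·μ_p+λ₂ = 0.191297·0.145 + -0.006486 = 0.021252 ≈ 0.0213

JPMorgan (0.4944)


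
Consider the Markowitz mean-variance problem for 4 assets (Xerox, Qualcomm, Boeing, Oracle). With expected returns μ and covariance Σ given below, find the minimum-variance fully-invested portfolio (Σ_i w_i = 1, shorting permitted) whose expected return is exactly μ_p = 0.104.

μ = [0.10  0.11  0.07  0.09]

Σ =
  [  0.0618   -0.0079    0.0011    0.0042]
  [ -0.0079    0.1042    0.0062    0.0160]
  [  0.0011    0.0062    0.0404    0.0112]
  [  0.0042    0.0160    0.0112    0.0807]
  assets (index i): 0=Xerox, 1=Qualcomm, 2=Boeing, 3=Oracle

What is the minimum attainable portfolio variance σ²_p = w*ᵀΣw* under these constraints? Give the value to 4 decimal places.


0.0329

u=Σ⁻¹μ = [1.6788  1.0039  1.3553  0.6407]
v=Σ⁻¹𝟙 = [16.4255  8.5253  21.0782  6.9211]
a=μᵀu=0.430844  b=𝟙ᵀu=4.678707  c=𝟙ᵀv=52.950098  D=ac−b²=0.922959
λ₁=(c·0.104−b)/D = (52.950098·0.104−4.678707)/0.922959 = 0.897227
λ₂=(a−b·0.104)/D = (0.430844−4.678707·0.104)/0.922959 = -0.060394
w* = 0.897227·u + -0.060394·v:
  w_0 = 0.897227·1.6788 + -0.060394·16.4255 = 0.5143  (Xerox)
  w_1 = 0.897227·1.0039 + -0.060394·8.5253 = 0.3859  (Qualcomm)
  w_2 = 0.897227·1.3553 + -0.060394·21.0782 = -0.0570  (Boeing)
  w_3 = 0.897227·0.6407 + -0.060394·6.9211 = 0.1569  (Oracle)
Σw_i=1.0000  μᵀw=0.1040
σ²=wᵀΣw=λ₁·μ_p+λ₂ = 0.897227·0.104 + -0.060394 = 0.032918 ≈ 0.0329


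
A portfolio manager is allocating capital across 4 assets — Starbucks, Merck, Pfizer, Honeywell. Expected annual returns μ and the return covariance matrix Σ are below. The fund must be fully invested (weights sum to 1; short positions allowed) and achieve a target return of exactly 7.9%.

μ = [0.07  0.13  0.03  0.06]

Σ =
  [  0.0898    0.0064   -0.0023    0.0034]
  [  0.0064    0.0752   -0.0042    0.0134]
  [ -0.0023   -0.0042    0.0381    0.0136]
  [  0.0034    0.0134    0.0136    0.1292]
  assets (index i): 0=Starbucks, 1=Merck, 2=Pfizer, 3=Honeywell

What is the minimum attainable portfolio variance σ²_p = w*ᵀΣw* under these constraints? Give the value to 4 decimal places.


x=Σ⁻¹μ = [0.6768  1.6940  0.9542  0.1705]
y=Σ⁻¹𝟙 = [10.7615  13.3305  27.2204  3.2089]
a=μᵀx=0.306451  b=𝟙ᵀx=3.495414  c=𝟙ᵀy=54.521294  D=ac−b²=4.490177
λ₁=(c·0.079−b)/D = (54.521294·0.079−3.495414)/4.490177 = 0.180788
λ₂=(a−b·0.079)/D = (0.306451−3.495414·0.079)/4.490177 = 0.006751
w* = 0.180788·x + 0.006751·y:
  w_0 = 0.180788·0.6768 + 0.006751·10.7615 = 0.1950  (Starbucks)
  w_1 = 0.180788·1.6940 + 0.006751·13.3305 = 0.3963  (Merck)
  w_2 = 0.180788·0.9542 + 0.006751·27.2204 = 0.3563  (Pfizer)
  w_3 = 0.180788·0.1705 + 0.006751·3.2089 = 0.0525  (Honeywell)
Σw_i=1.0000  μᵀw=0.0790
σ²=wᵀΣw=λ₁·μ_p+λ₂ = 0.180788·0.079 + 0.006751 = 0.021033 ≈ 0.0210

0.0210


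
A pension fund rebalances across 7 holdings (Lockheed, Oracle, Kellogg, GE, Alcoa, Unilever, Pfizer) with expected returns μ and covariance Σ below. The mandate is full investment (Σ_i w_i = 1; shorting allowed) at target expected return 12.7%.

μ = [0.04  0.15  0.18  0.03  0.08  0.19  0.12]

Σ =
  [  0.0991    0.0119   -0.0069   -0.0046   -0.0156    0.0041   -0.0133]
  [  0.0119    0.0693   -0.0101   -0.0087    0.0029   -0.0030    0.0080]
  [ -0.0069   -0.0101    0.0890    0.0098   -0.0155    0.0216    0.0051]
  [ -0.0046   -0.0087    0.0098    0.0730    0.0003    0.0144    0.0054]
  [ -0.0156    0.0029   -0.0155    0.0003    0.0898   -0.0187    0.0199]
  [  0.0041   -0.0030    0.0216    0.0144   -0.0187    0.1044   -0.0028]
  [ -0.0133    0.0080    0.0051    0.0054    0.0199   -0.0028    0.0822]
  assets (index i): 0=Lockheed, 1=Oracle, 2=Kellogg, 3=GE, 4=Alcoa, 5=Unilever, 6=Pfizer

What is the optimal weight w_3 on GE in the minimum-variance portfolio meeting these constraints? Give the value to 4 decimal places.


0.0703

p=Σ⁻¹μ = [0.5528  2.2892  2.1056  0.0267  1.4307  1.7052  0.9058]
q=Σ⁻¹𝟙 = [12.9023  14.4210  12.7233  12.2872  14.9942  8.0566  7.8974]
a=μᵀp=1.292444  b=𝟙ᵀp=9.016028  c=𝟙ᵀq=83.281967  D=ac−b²=26.348557
λ₁=(c·0.127−b)/D = (83.281967·0.127−9.016028)/26.348557 = 0.059236
λ₂=(a−b·0.127)/D = (1.292444−9.016028·0.127)/26.348557 = 0.005595
w* = 0.059236·p + 0.005595·q:
  w_0 = 0.059236·0.5528 + 0.005595·12.9023 = 0.1049  (Lockheed)
  w_1 = 0.059236·2.2892 + 0.005595·14.4210 = 0.2163  (Oracle)
  w_2 = 0.059236·2.1056 + 0.005595·12.7233 = 0.1959  (Kellogg)
  w_3 = 0.059236·0.0267 + 0.005595·12.2872 = 0.0703  (GE)
  w_4 = 0.059236·1.4307 + 0.005595·14.9942 = 0.1686  (Alcoa)
  w_5 = 0.059236·1.7052 + 0.005595·8.0566 = 0.1461  (Unilever)
  w_6 = 0.059236·0.9058 + 0.005595·7.8974 = 0.0978  (Pfizer)
Σw_i=1.0000  μᵀw=0.1270
σ²=wᵀΣw=λ₁·μ_p+λ₂ = 0.059236·0.127 + 0.005595 = 0.013118 ≈ 0.0131


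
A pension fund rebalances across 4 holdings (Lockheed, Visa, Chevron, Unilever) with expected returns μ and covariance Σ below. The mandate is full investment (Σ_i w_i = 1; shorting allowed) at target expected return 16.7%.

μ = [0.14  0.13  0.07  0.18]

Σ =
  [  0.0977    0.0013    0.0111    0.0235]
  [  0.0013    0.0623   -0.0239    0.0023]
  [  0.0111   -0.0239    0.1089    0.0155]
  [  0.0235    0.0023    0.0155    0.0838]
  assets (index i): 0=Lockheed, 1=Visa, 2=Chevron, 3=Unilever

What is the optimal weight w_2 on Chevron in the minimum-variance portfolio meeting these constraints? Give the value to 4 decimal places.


-0.0999

x=Σ⁻¹μ = [0.9050  2.3208  0.8209  1.6786]
y=Σ⁻¹𝟙 = [6.8718  20.1987  11.8828  7.2538]
a=μᵀx=0.788024  b=𝟙ᵀx=5.725380  c=𝟙ᵀy=46.207222  D=ac−b²=3.632434
λ₁=(c·0.167−b)/D = (46.207222·0.167−5.725380)/3.632434 = 0.548179
λ₂=(a−b·0.167)/D = (0.788024−5.725380·0.167)/3.632434 = -0.046281
w* = 0.548179·x + -0.046281·y:
  w_0 = 0.548179·0.9050 + -0.046281·6.8718 = 0.1781  (Lockheed)
  w_1 = 0.548179·2.3208 + -0.046281·20.1987 = 0.3374  (Visa)
  w_2 = 0.548179·0.8209 + -0.046281·11.8828 = -0.0999  (Chevron)
  w_3 = 0.548179·1.6786 + -0.046281·7.2538 = 0.5845  (Unilever)
Σw_i=1.0000  μᵀw=0.1670
σ²=wᵀΣw=λ₁·μ_p+λ₂ = 0.548179·0.167 + -0.046281 = 0.045265 ≈ 0.0453


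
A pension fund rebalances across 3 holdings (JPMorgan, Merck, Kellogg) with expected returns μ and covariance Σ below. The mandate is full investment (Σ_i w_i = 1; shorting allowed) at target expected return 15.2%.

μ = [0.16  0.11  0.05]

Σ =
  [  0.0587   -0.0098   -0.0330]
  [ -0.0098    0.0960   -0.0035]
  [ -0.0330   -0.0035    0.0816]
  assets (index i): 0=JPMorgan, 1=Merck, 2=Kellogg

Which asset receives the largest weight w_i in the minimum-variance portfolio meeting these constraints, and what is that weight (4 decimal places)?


JPMorgan (0.8142)

p=Σ⁻¹μ = [4.3900  1.6837  2.4603]
q=Σ⁻¹𝟙 = [34.6587  14.9359  26.9119]
a=μᵀp=1.010612  b=𝟙ᵀp=8.533936  c=𝟙ᵀq=76.506513  D=ac−b²=4.490337
λ₁=(c·0.152−b)/D = (76.506513·0.152−8.533936)/4.490337 = 0.689270
λ₂=(a−b·0.152)/D = (1.010612−8.533936·0.152)/4.490337 = -0.063814
w* = 0.689270·p + -0.063814·q:
  w_0 = 0.689270·4.3900 + -0.063814·34.6587 = 0.8142  (JPMorgan)
  w_1 = 0.689270·1.6837 + -0.063814·14.9359 = 0.2074  (Merck)
  w_2 = 0.689270·2.4603 + -0.063814·26.9119 = -0.0215  (Kellogg)
Σw_i=1.0000  μᵀw=0.1520
σ²=wᵀΣw=λ₁·μ_p+λ₂ = 0.689270·0.152 + -0.063814 = 0.040955 ≈ 0.0410


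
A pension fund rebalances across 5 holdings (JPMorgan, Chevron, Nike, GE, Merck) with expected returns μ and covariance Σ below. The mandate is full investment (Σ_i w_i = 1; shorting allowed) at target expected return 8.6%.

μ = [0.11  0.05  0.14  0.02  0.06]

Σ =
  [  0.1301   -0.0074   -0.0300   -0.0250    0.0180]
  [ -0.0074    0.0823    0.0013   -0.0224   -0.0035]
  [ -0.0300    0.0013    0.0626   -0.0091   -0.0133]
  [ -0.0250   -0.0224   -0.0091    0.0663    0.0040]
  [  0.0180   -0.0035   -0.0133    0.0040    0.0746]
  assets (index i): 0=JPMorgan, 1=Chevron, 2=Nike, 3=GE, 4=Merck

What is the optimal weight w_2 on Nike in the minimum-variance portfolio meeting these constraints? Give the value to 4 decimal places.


0.3353

u=Σ⁻¹μ = [2.0057  1.2981  3.6500  1.9416  0.9279]
v=Σ⁻¹𝟙 = [21.7327  23.7003  33.8553  35.1219  13.4256]
a=μᵀu=0.891047  b=𝟙ᵀu=9.823331  c=𝟙ᵀv=127.835843  D=ac−b²=17.409857
λ₁=(c·0.086−b)/D = (127.835843·0.086−9.823331)/17.409857 = 0.067235
λ₂=(a−b·0.086)/D = (0.891047−9.823331·0.086)/17.409857 = 0.002656
w* = 0.067235·u + 0.002656·v:
  w_0 = 0.067235·2.0057 + 0.002656·21.7327 = 0.1926  (JPMorgan)
  w_1 = 0.067235·1.2981 + 0.002656·23.7003 = 0.1502  (Chevron)
  w_2 = 0.067235·3.6500 + 0.002656·33.8553 = 0.3353  (Nike)
  w_3 = 0.067235·1.9416 + 0.002656·35.1219 = 0.2238  (GE)
  w_4 = 0.067235·0.9279 + 0.002656·13.4256 = 0.0980  (Merck)
Σw_i=1.0000  μᵀw=0.0860
σ²=wᵀΣw=λ₁·μ_p+λ₂ = 0.067235·0.086 + 0.002656 = 0.008438 ≈ 0.0084


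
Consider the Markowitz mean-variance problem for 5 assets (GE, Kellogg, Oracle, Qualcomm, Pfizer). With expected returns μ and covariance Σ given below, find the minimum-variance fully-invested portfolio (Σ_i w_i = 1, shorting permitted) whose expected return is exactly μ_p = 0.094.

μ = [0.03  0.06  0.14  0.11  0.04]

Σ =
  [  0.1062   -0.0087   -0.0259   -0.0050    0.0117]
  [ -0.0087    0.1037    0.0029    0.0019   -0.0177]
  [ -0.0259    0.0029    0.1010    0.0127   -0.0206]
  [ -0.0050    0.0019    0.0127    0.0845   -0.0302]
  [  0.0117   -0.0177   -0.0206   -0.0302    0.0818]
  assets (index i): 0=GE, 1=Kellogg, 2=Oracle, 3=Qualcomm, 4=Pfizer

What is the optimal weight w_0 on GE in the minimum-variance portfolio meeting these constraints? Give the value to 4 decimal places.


g=Σ⁻¹μ = [0.6541  0.8299  1.6490  1.6450  1.5976]
h=Σ⁻¹𝟙 = [12.5092  14.0544  15.3013  18.6078  24.2001]
a=μᵀg=0.545132  b=𝟙ᵀg=6.375587  c=𝟙ᵀh=84.672819  D=ac−b²=5.509762
λ₁=(c·0.094−b)/D = (84.672819·0.094−6.375587)/5.509762 = 0.287428
λ₂=(a−b·0.094)/D = (0.545132−6.375587·0.094)/5.509762 = -0.009832
w* = 0.287428·g + -0.009832·h:
  w_0 = 0.287428·0.6541 + -0.009832·12.5092 = 0.0650  (GE)
  w_1 = 0.287428·0.8299 + -0.009832·14.0544 = 0.1004  (Kellogg)
  w_2 = 0.287428·1.6490 + -0.009832·15.3013 = 0.3235  (Oracle)
  w_3 = 0.287428·1.6450 + -0.009832·18.6078 = 0.2898  (Qualcomm)
  w_4 = 0.287428·1.5976 + -0.009832·24.2001 = 0.2213  (Pfizer)
Σw_i=1.0000  μᵀw=0.0940
σ²=wᵀΣw=λ₁·μ_p+λ₂ = 0.287428·0.094 + -0.009832 = 0.017186 ≈ 0.0172

0.0650


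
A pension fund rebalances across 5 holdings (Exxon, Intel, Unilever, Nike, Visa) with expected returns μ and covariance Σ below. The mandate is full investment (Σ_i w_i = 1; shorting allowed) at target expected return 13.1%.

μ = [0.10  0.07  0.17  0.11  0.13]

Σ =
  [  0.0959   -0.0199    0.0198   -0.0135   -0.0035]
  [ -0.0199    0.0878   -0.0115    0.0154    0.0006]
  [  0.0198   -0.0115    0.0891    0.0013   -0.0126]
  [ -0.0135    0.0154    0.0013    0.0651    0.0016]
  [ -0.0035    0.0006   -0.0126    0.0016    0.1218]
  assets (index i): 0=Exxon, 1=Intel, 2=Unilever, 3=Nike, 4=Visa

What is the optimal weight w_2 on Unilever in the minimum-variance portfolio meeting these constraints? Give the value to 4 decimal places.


g=Σ⁻¹μ = [1.1253  1.0156  1.9457  1.6126  1.2748]
h=Σ⁻¹𝟙 = [13.2717  13.2404  11.1124  14.5260  9.4851]
a=μᵀg=0.857504  b=𝟙ᵀg=6.974025  c=𝟙ᵀh=61.635589  D=ac−b²=4.215726
λ₁=(c·0.131−b)/D = (61.635589·0.131−6.974025)/4.215726 = 0.260984
λ₂=(a−b·0.131)/D = (0.857504−6.974025·0.131)/4.215726 = -0.013306
w* = 0.260984·g + -0.013306·h:
  w_0 = 0.260984·1.1253 + -0.013306·13.2717 = 0.1171  (Exxon)
  w_1 = 0.260984·1.0156 + -0.013306·13.2404 = 0.0889  (Intel)
  w_2 = 0.260984·1.9457 + -0.013306·11.1124 = 0.3599  (Unilever)
  w_3 = 0.260984·1.6126 + -0.013306·14.5260 = 0.2276  (Nike)
  w_4 = 0.260984·1.2748 + -0.013306·9.4851 = 0.2065  (Visa)
Σw_i=1.0000  μᵀw=0.1310
σ²=wᵀΣw=λ₁·μ_p+λ₂ = 0.260984·0.131 + -0.013306 = 0.020883 ≈ 0.0209

0.3599


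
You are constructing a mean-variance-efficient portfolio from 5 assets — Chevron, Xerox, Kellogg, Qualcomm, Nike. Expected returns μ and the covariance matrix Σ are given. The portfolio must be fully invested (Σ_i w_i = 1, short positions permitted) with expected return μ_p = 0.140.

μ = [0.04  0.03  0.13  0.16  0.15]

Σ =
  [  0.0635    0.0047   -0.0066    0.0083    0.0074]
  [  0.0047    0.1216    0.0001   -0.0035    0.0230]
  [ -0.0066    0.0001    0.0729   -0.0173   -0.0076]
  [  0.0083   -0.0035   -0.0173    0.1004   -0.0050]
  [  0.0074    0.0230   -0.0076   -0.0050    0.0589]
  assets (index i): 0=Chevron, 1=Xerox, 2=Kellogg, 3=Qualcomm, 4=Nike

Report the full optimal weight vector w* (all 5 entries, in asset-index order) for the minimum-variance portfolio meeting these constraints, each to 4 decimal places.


p=Σ⁻¹μ = [0.2759  -0.3006  2.6538  2.1748  3.1564]
q=Σ⁻¹𝟙 = [13.7347  4.8321  19.8812  13.2684  17.0571]
a=μᵀp=1.168454  b=𝟙ᵀp=7.960422  c=𝟙ᵀq=68.773575  D=ac−b²=16.990443
λ₁=(c·0.140−b)/D = (68.773575·0.140−7.960422)/16.990443 = 0.098166
λ₂=(a−b·0.140)/D = (1.168454−7.960422·0.140)/16.990443 = 0.003178
w* = 0.098166·p + 0.003178·q:
  w_0 = 0.098166·0.2759 + 0.003178·13.7347 = 0.0707  (Chevron)
  w_1 = 0.098166·-0.3006 + 0.003178·4.8321 = -0.0141  (Xerox)
  w_2 = 0.098166·2.6538 + 0.003178·19.8812 = 0.3237  (Kellogg)
  w_3 = 0.098166·2.1748 + 0.003178·13.2684 = 0.2557  (Qualcomm)
  w_4 = 0.098166·3.1564 + 0.003178·17.0571 = 0.3641  (Nike)
Σw_i=1.0000  μᵀw=0.1400
σ²=wᵀΣw=λ₁·μ_p+λ₂ = 0.098166·0.140 + 0.003178 = 0.016921 ≈ 0.0169

0.0707  -0.0141  0.3237  0.2557  0.3641


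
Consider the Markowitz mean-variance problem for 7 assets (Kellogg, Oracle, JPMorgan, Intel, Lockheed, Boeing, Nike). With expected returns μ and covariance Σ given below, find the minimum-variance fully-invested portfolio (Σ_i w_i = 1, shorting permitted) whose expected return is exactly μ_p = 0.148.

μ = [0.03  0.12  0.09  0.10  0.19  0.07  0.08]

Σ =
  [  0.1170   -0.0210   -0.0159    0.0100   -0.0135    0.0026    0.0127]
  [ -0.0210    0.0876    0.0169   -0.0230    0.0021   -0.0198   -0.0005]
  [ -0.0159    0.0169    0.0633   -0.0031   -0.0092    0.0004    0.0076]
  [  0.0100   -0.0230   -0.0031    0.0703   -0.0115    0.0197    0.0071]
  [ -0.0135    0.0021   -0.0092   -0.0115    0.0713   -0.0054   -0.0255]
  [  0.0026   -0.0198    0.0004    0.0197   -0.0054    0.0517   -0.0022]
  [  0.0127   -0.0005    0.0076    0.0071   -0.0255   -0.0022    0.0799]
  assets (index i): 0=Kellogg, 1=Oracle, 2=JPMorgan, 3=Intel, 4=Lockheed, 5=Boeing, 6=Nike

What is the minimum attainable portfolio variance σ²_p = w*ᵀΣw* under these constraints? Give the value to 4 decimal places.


0.0186

g=Σ⁻¹μ = [0.9049  2.1566  1.5303  2.0260  4.1217  1.8624  1.9120]
h=Σ⁻¹𝟙 = [14.0489  20.6199  16.5586  15.9189  28.7827  24.0801  17.2710]
a=μᵀg=1.692730  b=𝟙ᵀg=14.514030  c=𝟙ᵀh=137.280231  D=ac−b²=21.721303
λ₁=(c·0.148−b)/D = (137.280231·0.148−14.514030)/21.721303 = 0.267178
λ₂=(a−b·0.148)/D = (1.692730−14.514030·0.148)/21.721303 = -0.020963
w* = 0.267178·g + -0.020963·h:
  w_0 = 0.267178·0.9049 + -0.020963·14.0489 = -0.0527  (Kellogg)
  w_1 = 0.267178·2.1566 + -0.020963·20.6199 = 0.1439  (Oracle)
  w_2 = 0.267178·1.5303 + -0.020963·16.5586 = 0.0617  (JPMorgan)
  w_3 = 0.267178·2.0260 + -0.020963·15.9189 = 0.2076  (Intel)
  w_4 = 0.267178·4.1217 + -0.020963·28.7827 = 0.4979  (Lockheed)
  w_5 = 0.267178·1.8624 + -0.020963·24.0801 = -0.0072  (Boeing)
  w_6 = 0.267178·1.9120 + -0.020963·17.2710 = 0.1488  (Nike)
Σw_i=1.0000  μᵀw=0.1480
σ²=wᵀΣw=λ₁·μ_p+λ₂ = 0.267178·0.148 + -0.020963 = 0.018579 ≈ 0.0186


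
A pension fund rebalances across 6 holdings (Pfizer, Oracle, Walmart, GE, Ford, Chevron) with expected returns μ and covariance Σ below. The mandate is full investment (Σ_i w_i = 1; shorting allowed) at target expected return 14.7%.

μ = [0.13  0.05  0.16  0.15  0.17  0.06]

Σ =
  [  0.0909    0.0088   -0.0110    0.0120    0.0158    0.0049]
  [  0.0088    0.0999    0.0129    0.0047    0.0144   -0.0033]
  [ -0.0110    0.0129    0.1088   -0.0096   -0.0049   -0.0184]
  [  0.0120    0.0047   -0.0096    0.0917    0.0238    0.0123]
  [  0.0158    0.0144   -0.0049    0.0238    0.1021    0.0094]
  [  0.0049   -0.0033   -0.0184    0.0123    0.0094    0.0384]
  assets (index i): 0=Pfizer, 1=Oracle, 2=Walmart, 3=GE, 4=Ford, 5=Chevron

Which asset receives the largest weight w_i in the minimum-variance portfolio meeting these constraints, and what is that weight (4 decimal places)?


p=Σ⁻¹μ = [1.2353  -0.0354  2.0463  1.1603  1.1473  1.7298]
q=Σ⁻¹𝟙 = [9.0217  7.4223  14.9682  5.8820  3.9505  29.8495]
a=μᵀp=0.959114  b=𝟙ᵀp=7.283705  c=𝟙ᵀq=71.094211  D=ac−b²=15.135090
λ₁=(c·0.147−b)/D = (71.094211·0.147−7.283705)/15.135090 = 0.209258
λ₂=(a−b·0.147)/D = (0.959114−7.283705·0.147)/15.135090 = -0.007373
w* = 0.209258·p + -0.007373·q:
  w_0 = 0.209258·1.2353 + -0.007373·9.0217 = 0.1920  (Pfizer)
  w_1 = 0.209258·-0.0354 + -0.007373·7.4223 = -0.0621  (Oracle)
  w_2 = 0.209258·2.0463 + -0.007373·14.9682 = 0.3178  (Walmart)
  w_3 = 0.209258·1.1603 + -0.007373·5.8820 = 0.1994  (GE)
  w_4 = 0.209258·1.1473 + -0.007373·3.9505 = 0.2110  (Ford)
  w_5 = 0.209258·1.7298 + -0.007373·29.8495 = 0.1419  (Chevron)
Σw_i=1.0000  μᵀw=0.1470
σ²=wᵀΣw=λ₁·μ_p+λ₂ = 0.209258·0.147 + -0.007373 = 0.023388 ≈ 0.0234

Walmart (0.3178)


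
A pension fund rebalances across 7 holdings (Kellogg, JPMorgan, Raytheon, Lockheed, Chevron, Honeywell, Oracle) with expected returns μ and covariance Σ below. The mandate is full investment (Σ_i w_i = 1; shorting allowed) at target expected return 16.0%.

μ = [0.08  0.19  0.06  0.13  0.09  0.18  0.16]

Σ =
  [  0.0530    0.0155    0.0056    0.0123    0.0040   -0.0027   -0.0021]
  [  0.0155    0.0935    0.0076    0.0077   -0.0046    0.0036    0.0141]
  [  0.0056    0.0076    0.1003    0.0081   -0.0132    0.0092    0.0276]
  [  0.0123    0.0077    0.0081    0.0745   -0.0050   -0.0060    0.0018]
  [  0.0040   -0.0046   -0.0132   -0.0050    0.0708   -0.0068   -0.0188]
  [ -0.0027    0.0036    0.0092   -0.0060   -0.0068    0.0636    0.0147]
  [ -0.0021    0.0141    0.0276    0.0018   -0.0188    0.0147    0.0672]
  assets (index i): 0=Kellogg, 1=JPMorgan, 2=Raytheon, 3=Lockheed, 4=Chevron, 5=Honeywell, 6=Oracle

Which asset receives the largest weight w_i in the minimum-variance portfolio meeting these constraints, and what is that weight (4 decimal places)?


Honeywell (0.2965)

x=Σ⁻¹μ = [0.7452  1.4555  -0.2567  1.8166  2.2467  2.7223  2.1887]
y=Σ⁻¹𝟙 = [13.6833  5.2787  5.2355  12.3379  20.7804  15.3577  14.1743]
a=μᵀx=1.599308  b=𝟙ᵀx=10.918190  c=𝟙ᵀy=86.847847  D=ac−b²=19.689602
λ₁=(c·0.160−b)/D = (86.847847·0.160−10.918190)/19.689602 = 0.151220
λ₂=(a−b·0.160)/D = (1.599308−10.918190·0.160)/19.689602 = -0.007496
w* = 0.151220·x + -0.007496·y:
  w_0 = 0.151220·0.7452 + -0.007496·13.6833 = 0.0101  (Kellogg)
  w_1 = 0.151220·1.4555 + -0.007496·5.2787 = 0.1805  (JPMorgan)
  w_2 = 0.151220·-0.2567 + -0.007496·5.2355 = -0.0781  (Raytheon)
  w_3 = 0.151220·1.8166 + -0.007496·12.3379 = 0.1822  (Lockheed)
  w_4 = 0.151220·2.2467 + -0.007496·20.7804 = 0.1840  (Chevron)
  w_5 = 0.151220·2.7223 + -0.007496·15.3577 = 0.2965  (Honeywell)
  w_6 = 0.151220·2.1887 + -0.007496·14.1743 = 0.2247  (Oracle)
Σw_i=1.0000  μᵀw=0.1600
σ²=wᵀΣw=λ₁·μ_p+λ₂ = 0.151220·0.160 + -0.007496 = 0.016699 ≈ 0.0167


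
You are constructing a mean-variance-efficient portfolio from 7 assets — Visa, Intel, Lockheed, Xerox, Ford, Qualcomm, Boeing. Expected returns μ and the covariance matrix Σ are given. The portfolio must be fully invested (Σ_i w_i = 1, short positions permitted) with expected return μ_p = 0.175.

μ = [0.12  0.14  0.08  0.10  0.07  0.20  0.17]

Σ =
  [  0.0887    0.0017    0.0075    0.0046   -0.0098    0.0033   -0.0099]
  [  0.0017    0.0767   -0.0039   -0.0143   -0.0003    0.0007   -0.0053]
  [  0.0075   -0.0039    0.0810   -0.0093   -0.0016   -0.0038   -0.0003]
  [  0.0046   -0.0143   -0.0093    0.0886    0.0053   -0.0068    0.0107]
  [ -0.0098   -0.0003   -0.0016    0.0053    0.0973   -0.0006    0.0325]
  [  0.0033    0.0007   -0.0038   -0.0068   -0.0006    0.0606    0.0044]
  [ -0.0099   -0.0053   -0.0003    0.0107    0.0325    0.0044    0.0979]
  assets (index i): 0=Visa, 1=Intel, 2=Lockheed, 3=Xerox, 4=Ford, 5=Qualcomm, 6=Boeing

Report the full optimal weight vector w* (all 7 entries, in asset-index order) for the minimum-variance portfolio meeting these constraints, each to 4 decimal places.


x=Σ⁻¹μ = [1.1921  2.2480  1.3411  1.6234  0.2792  3.3651  1.5615]
y=Σ⁻¹𝟙 = [9.9472  16.7365  15.0009  15.0841  8.5723  17.9860  6.8697]
a=μᵀx=1.685411  b=𝟙ᵀx=11.610357  c=𝟙ᵀy=90.196645  D=ac−b²=17.218025
λ₁=(c·0.175−b)/D = (90.196645·0.175−11.610357)/17.218025 = 0.242424
λ₂=(a−b·0.175)/D = (1.685411−11.610357·0.175)/17.218025 = -0.020119
w* = 0.242424·x + -0.020119·y:
  w_0 = 0.242424·1.1921 + -0.020119·9.9472 = 0.0889  (Visa)
  w_1 = 0.242424·2.2480 + -0.020119·16.7365 = 0.2083  (Intel)
  w_2 = 0.242424·1.3411 + -0.020119·15.0009 = 0.0233  (Lockheed)
  w_3 = 0.242424·1.6234 + -0.020119·15.0841 = 0.0901  (Xerox)
  w_4 = 0.242424·0.2792 + -0.020119·8.5723 = -0.1048  (Ford)
  w_5 = 0.242424·3.3651 + -0.020119·17.9860 = 0.4539  (Qualcomm)
  w_6 = 0.242424·1.5615 + -0.020119·6.8697 = 0.2403  (Boeing)
Σw_i=1.0000  μᵀw=0.1750
σ²=wᵀΣw=λ₁·μ_p+λ₂ = 0.242424·0.175 + -0.020119 = 0.022306 ≈ 0.0223

0.0889  0.2083  0.0233  0.0901  -0.1048  0.4539  0.2403


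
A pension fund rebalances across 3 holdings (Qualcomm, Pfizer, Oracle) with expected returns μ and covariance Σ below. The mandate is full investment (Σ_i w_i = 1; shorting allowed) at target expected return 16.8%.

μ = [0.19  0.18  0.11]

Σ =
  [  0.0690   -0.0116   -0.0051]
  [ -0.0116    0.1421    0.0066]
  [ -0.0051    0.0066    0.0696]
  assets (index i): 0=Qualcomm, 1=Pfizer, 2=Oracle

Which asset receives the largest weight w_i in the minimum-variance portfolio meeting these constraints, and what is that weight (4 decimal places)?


Qualcomm (0.5157)

x=Σ⁻¹μ = [3.1199  1.4437  1.6722]
y=Σ⁻¹𝟙 = [16.8908  7.7253  14.8729]
a=μᵀx=1.036599  b=𝟙ᵀx=6.235839  c=𝟙ᵀy=39.489089  D=ac−b²=2.048641
λ₁=(c·0.168−b)/D = (39.489089·0.168−6.235839)/2.048641 = 0.194435
λ₂=(a−b·0.168)/D = (1.036599−6.235839·0.168)/2.048641 = -0.005380
w* = 0.194435·x + -0.005380·y:
  w_0 = 0.194435·3.1199 + -0.005380·16.8908 = 0.5157  (Qualcomm)
  w_1 = 0.194435·1.4437 + -0.005380·7.7253 = 0.2391  (Pfizer)
  w_2 = 0.194435·1.6722 + -0.005380·14.8729 = 0.2451  (Oracle)
Σw_i=1.0000  μᵀw=0.1680
σ²=wᵀΣw=λ₁·μ_p+λ₂ = 0.194435·0.168 + -0.005380 = 0.027285 ≈ 0.0273


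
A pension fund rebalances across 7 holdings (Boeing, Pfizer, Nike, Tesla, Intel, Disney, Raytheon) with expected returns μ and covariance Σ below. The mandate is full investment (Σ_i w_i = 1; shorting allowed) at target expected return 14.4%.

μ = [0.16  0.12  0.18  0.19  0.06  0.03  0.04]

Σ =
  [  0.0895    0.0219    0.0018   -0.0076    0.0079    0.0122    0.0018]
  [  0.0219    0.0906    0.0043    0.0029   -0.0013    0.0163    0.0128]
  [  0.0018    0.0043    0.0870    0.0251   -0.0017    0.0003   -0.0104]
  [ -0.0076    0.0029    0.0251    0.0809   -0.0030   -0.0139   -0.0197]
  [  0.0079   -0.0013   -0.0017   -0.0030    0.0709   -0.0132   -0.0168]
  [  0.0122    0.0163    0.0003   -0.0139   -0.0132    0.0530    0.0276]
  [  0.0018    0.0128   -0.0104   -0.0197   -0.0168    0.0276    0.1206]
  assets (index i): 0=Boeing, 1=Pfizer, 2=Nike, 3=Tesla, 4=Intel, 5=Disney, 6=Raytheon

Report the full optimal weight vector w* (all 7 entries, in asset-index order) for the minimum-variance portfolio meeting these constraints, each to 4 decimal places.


0.2146  0.0770  0.1860  0.2937  0.1114  0.0246  0.0926

x=Σ⁻¹μ = [1.6346  0.6050  1.4428  2.3469  1.0845  0.4671  0.7950]
y=Σ⁻¹𝟙 = [6.7268  3.7262  7.6839  17.0838  20.4197  20.8405  9.3243]
a=μᵀx=1.150618  b=𝟙ᵀx=8.375837  c=𝟙ᵀy=85.805299  D=ac−b²=28.574492
λ₁=(c·0.144−b)/D = (85.805299·0.144−8.375837)/28.574492 = 0.139289
λ₂=(a−b·0.144)/D = (1.150618−8.375837·0.144)/28.574492 = -0.001942
w* = 0.139289·x + -0.001942·y:
  w_0 = 0.139289·1.6346 + -0.001942·6.7268 = 0.2146  (Boeing)
  w_1 = 0.139289·0.6050 + -0.001942·3.7262 = 0.0770  (Pfizer)
  w_2 = 0.139289·1.4428 + -0.001942·7.6839 = 0.1860  (Nike)
  w_3 = 0.139289·2.3469 + -0.001942·17.0838 = 0.2937  (Tesla)
  w_4 = 0.139289·1.0845 + -0.001942·20.4197 = 0.1114  (Intel)
  w_5 = 0.139289·0.4671 + -0.001942·20.8405 = 0.0246  (Disney)
  w_6 = 0.139289·0.7950 + -0.001942·9.3243 = 0.0926  (Raytheon)
Σw_i=1.0000  μᵀw=0.1440
σ²=wᵀΣw=λ₁·μ_p+λ₂ = 0.139289·0.144 + -0.001942 = 0.018115 ≈ 0.0181


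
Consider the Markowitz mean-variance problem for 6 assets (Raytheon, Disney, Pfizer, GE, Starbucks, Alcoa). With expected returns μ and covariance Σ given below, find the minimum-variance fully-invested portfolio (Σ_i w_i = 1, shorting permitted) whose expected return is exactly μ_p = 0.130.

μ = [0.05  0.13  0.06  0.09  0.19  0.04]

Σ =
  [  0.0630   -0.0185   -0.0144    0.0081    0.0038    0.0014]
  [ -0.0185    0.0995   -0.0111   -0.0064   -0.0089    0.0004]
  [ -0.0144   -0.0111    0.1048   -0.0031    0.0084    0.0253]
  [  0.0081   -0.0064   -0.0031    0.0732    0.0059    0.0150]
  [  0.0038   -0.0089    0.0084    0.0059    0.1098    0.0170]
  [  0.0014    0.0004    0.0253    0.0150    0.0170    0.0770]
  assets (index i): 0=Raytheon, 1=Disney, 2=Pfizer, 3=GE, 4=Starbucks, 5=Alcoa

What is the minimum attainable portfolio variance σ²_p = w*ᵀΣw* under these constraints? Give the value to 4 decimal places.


0.0216

p=Σ⁻¹μ = [1.3144  1.8982  0.9608  1.2429  1.7702  -0.4629]
q=Σ⁻¹𝟙 = [21.7756  16.9628  13.0530  11.8130  7.4341  4.2716]
a=μᵀp=0.799819  b=𝟙ᵀp=6.723623  c=𝟙ᵀq=75.309977  D=ac−b²=15.027244
λ₁=(c·0.130−b)/D = (75.309977·0.130−6.723623)/15.027244 = 0.204074
λ₂=(a−b·0.130)/D = (0.799819−6.723623·0.130)/15.027244 = -0.004941
w* = 0.204074·p + -0.004941·q:
  w_0 = 0.204074·1.3144 + -0.004941·21.7756 = 0.1606  (Raytheon)
  w_1 = 0.204074·1.8982 + -0.004941·16.9628 = 0.3036  (Disney)
  w_2 = 0.204074·0.9608 + -0.004941·13.0530 = 0.1316  (Pfizer)
  w_3 = 0.204074·1.2429 + -0.004941·11.8130 = 0.1953  (GE)
  w_4 = 0.204074·1.7702 + -0.004941·7.4341 = 0.3245  (Starbucks)
  w_5 = 0.204074·-0.4629 + -0.004941·4.2716 = -0.1156  (Alcoa)
Σw_i=1.0000  μᵀw=0.1300
σ²=wᵀΣw=λ₁·μ_p+λ₂ = 0.204074·0.130 + -0.004941 = 0.021588 ≈ 0.0216


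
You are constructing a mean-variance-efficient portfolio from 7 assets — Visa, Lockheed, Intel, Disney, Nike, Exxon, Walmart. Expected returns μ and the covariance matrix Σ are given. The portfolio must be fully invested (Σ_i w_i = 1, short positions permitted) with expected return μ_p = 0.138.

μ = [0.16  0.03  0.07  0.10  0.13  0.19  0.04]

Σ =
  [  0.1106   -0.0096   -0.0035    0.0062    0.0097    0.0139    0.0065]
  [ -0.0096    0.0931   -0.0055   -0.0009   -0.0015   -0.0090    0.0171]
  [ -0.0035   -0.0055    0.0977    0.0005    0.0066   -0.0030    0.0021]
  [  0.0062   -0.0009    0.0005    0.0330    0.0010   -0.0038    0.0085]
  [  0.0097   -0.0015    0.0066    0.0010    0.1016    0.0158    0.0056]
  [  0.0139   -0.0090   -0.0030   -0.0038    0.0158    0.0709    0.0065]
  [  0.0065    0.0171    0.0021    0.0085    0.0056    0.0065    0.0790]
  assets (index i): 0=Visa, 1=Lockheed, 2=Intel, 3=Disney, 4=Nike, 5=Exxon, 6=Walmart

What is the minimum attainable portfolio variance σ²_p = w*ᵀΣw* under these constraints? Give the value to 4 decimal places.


0.0168

p=Σ⁻¹μ = [0.9884  0.8486  0.8255  3.2454  0.7175  2.6795  -0.4011]
q=Σ⁻¹𝟙 = [6.2209  13.0920  11.0137  29.7896  5.8838  14.9158  4.1703]
a=μᵀp=1.152262  b=𝟙ᵀp=8.903715  c=𝟙ᵀq=85.085941  D=ac−b²=18.765123
λ₁=(c·0.138−b)/D = (85.085941·0.138−8.903715)/18.765123 = 0.151246
λ₂=(a−b·0.138)/D = (1.152262−8.903715·0.138)/18.765123 = -0.004074
w* = 0.151246·p + -0.004074·q:
  w_0 = 0.151246·0.9884 + -0.004074·6.2209 = 0.1241  (Visa)
  w_1 = 0.151246·0.8486 + -0.004074·13.0920 = 0.0750  (Lockheed)
  w_2 = 0.151246·0.8255 + -0.004074·11.0137 = 0.0800  (Intel)
  w_3 = 0.151246·3.2454 + -0.004074·29.7896 = 0.3695  (Disney)
  w_4 = 0.151246·0.7175 + -0.004074·5.8838 = 0.0846  (Nike)
  w_5 = 0.151246·2.6795 + -0.004074·14.9158 = 0.3445  (Exxon)
  w_6 = 0.151246·-0.4011 + -0.004074·4.1703 = -0.0777  (Walmart)
Σw_i=1.0000  μᵀw=0.1380
σ²=wᵀΣw=λ₁·μ_p+λ₂ = 0.151246·0.138 + -0.004074 = 0.016798 ≈ 0.0168


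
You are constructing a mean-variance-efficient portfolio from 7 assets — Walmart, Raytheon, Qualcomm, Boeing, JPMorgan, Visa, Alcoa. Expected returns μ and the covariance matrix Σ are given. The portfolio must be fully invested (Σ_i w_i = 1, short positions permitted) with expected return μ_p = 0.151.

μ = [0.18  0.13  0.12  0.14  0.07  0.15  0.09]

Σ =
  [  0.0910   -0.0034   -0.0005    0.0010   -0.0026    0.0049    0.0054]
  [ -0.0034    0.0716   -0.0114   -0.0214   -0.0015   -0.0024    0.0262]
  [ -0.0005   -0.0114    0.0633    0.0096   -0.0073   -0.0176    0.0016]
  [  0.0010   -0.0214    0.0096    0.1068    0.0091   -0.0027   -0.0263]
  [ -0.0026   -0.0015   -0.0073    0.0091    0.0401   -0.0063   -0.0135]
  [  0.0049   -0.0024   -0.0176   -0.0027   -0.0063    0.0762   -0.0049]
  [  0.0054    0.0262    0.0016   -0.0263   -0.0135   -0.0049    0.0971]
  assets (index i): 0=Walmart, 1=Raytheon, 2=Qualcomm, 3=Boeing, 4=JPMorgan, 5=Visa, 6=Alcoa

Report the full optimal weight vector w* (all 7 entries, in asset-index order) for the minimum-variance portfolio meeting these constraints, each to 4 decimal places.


g=Σ⁻¹μ = [1.9388  2.7026  3.3339  1.6111  3.0507  3.0759  1.0506]
h=Σ⁻¹𝟙 = [10.6999  18.9545  28.1745  11.3017  37.2256  23.8904  13.5672]
a=μᵀg=2.095436  b=𝟙ᵀg=16.763635  c=𝟙ᵀh=143.813733  D=ac−b²=20.332983
λ₁=(c·0.151−b)/D = (143.813733·0.151−16.763635)/20.332983 = 0.243557
λ₂=(a−b·0.151)/D = (2.095436−16.763635·0.151)/20.332983 = -0.021437
w* = 0.243557·g + -0.021437·h:
  w_0 = 0.243557·1.9388 + -0.021437·10.6999 = 0.2428  (Walmart)
  w_1 = 0.243557·2.7026 + -0.021437·18.9545 = 0.2519  (Raytheon)
  w_2 = 0.243557·3.3339 + -0.021437·28.1745 = 0.2080  (Qualcomm)
  w_3 = 0.243557·1.6111 + -0.021437·11.3017 = 0.1501  (Boeing)
  w_4 = 0.243557·3.0507 + -0.021437·37.2256 = -0.0550  (JPMorgan)
  w_5 = 0.243557·3.0759 + -0.021437·23.8904 = 0.2370  (Visa)
  w_6 = 0.243557·1.0506 + -0.021437·13.5672 = -0.0350  (Alcoa)
Σw_i=1.0000  μᵀw=0.1510
σ²=wᵀΣw=λ₁·μ_p+λ₂ = 0.243557·0.151 + -0.021437 = 0.015340 ≈ 0.0153

0.2428  0.2519  0.2080  0.1501  -0.0550  0.2370  -0.0350


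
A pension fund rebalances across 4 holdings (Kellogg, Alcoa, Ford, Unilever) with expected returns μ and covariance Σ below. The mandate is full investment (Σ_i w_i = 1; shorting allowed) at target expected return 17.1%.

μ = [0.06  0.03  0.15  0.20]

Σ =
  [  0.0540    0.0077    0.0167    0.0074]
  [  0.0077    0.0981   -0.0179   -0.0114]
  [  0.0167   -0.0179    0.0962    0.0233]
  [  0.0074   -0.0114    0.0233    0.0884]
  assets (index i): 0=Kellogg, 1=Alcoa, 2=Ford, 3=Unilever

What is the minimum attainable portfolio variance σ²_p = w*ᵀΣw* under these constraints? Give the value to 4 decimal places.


u=Σ⁻¹μ = [0.3797  0.7186  1.1369  2.0237]
v=Σ⁻¹𝟙 = [13.0559  11.7443  7.9814  9.6302]
a=μᵀu=0.619612  b=𝟙ᵀu=4.258920  c=𝟙ᵀv=42.411739  D=ac−b²=8.140419
λ₁=(c·0.171−b)/D = (42.411739·0.171−4.258920)/8.140419 = 0.367731
λ₂=(a−b·0.171)/D = (0.619612−4.258920·0.171)/8.140419 = -0.013349
w* = 0.367731·u + -0.013349·v:
  w_0 = 0.367731·0.3797 + -0.013349·13.0559 = -0.0346  (Kellogg)
  w_1 = 0.367731·0.7186 + -0.013349·11.7443 = 0.1075  (Alcoa)
  w_2 = 0.367731·1.1369 + -0.013349·7.9814 = 0.3115  (Ford)
  w_3 = 0.367731·2.0237 + -0.013349·9.6302 = 0.6156  (Unilever)
Σw_i=1.0000  μᵀw=0.1710
σ²=wᵀΣw=λ₁·μ_p+λ₂ = 0.367731·0.171 + -0.013349 = 0.049533 ≈ 0.0495

0.0495
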